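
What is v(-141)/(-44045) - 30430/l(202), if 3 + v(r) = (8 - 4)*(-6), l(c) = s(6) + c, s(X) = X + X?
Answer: -670141786/4712815 ≈ -142.20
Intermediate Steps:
s(X) = 2*X
l(c) = 12 + c (l(c) = 2*6 + c = 12 + c)
v(r) = -27 (v(r) = -3 + (8 - 4)*(-6) = -3 + 4*(-6) = -3 - 24 = -27)
v(-141)/(-44045) - 30430/l(202) = -27/(-44045) - 30430/(12 + 202) = -27*(-1/44045) - 30430/214 = 27/44045 - 30430*1/214 = 27/44045 - 15215/107 = -670141786/4712815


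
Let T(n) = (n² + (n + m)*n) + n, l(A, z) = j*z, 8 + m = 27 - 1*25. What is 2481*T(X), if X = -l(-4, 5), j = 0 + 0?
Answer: 0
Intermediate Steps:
j = 0
m = -6 (m = -8 + (27 - 1*25) = -8 + (27 - 25) = -8 + 2 = -6)
l(A, z) = 0 (l(A, z) = 0*z = 0)
X = 0 (X = -1*0 = 0)
T(n) = n + n² + n*(-6 + n) (T(n) = (n² + (n - 6)*n) + n = (n² + (-6 + n)*n) + n = (n² + n*(-6 + n)) + n = n + n² + n*(-6 + n))
2481*T(X) = 2481*(0*(-5 + 2*0)) = 2481*(0*(-5 + 0)) = 2481*(0*(-5)) = 2481*0 = 0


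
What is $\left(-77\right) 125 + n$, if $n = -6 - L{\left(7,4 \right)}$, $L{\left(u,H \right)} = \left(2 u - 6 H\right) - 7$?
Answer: $-9614$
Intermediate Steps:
$L{\left(u,H \right)} = -7 - 6 H + 2 u$ ($L{\left(u,H \right)} = \left(- 6 H + 2 u\right) - 7 = -7 - 6 H + 2 u$)
$n = 11$ ($n = -6 - \left(-7 - 24 + 2 \cdot 7\right) = -6 - \left(-7 - 24 + 14\right) = -6 - -17 = -6 + 17 = 11$)
$\left(-77\right) 125 + n = \left(-77\right) 125 + 11 = -9625 + 11 = -9614$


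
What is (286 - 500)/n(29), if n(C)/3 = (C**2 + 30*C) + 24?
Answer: -214/5205 ≈ -0.041114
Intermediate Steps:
n(C) = 72 + 3*C**2 + 90*C (n(C) = 3*((C**2 + 30*C) + 24) = 3*(24 + C**2 + 30*C) = 72 + 3*C**2 + 90*C)
(286 - 500)/n(29) = (286 - 500)/(72 + 3*29**2 + 90*29) = -214/(72 + 3*841 + 2610) = -214/(72 + 2523 + 2610) = -214/5205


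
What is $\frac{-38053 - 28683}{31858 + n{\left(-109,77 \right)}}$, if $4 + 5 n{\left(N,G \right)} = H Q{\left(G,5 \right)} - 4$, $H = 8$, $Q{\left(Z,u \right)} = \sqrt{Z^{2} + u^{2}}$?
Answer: $- \frac{13287304440}{6342593617} + \frac{667360 \sqrt{5954}}{6342593617} \approx -2.0868$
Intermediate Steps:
$n{\left(N,G \right)} = - \frac{8}{5} + \frac{8 \sqrt{25 + G^{2}}}{5}$ ($n{\left(N,G \right)} = - \frac{4}{5} + \frac{8 \sqrt{G^{2} + 5^{2}} - 4}{5} = - \frac{4}{5} + \frac{8 \sqrt{G^{2} + 25} - 4}{5} = - \frac{4}{5} + \frac{8 \sqrt{25 + G^{2}} - 4}{5} = - \frac{4}{5} + \frac{-4 + 8 \sqrt{25 + G^{2}}}{5} = - \frac{4}{5} + \left(- \frac{4}{5} + \frac{8 \sqrt{25 + G^{2}}}{5}\right) = - \frac{8}{5} + \frac{8 \sqrt{25 + G^{2}}}{5}$)
$\frac{-38053 - 28683}{31858 + n{\left(-109,77 \right)}} = \frac{-38053 - 28683}{31858 - \left(\frac{8}{5} - \frac{8 \sqrt{25 + 77^{2}}}{5}\right)} = - \frac{66736}{31858 - \left(\frac{8}{5} - \frac{8 \sqrt{25 + 5929}}{5}\right)} = - \frac{66736}{31858 - \left(\frac{8}{5} - \frac{8 \sqrt{5954}}{5}\right)} = - \frac{66736}{\frac{159282}{5} + \frac{8 \sqrt{5954}}{5}}$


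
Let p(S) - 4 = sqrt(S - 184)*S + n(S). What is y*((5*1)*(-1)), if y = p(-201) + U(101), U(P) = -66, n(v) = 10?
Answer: 260 + 1005*I*sqrt(385) ≈ 260.0 + 19720.0*I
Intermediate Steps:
p(S) = 14 + S*sqrt(-184 + S) (p(S) = 4 + (sqrt(S - 184)*S + 10) = 4 + (sqrt(-184 + S)*S + 10) = 4 + (S*sqrt(-184 + S) + 10) = 4 + (10 + S*sqrt(-184 + S)) = 14 + S*sqrt(-184 + S))
y = -52 - 201*I*sqrt(385) (y = (14 - 201*sqrt(-184 - 201)) - 66 = (14 - 201*I*sqrt(385)) - 66 = -52 - 201*I*sqrt(385) ≈ -52.0 - 3943.9*I)
y*((5*1)*(-1)) = (-52 - 201*I*sqrt(385))*((5*1)*(-1)) = (-52 - 201*I*sqrt(385))*(5*(-1)) = (-52 - 201*I*sqrt(385))*(-5) = 260 + 1005*I*sqrt(385)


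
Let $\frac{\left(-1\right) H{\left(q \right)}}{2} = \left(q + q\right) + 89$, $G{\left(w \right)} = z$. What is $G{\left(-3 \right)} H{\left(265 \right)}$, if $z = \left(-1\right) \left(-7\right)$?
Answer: $-8666$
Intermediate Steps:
$z = 7$
$G{\left(w \right)} = 7$
$H{\left(q \right)} = -178 - 4 q$ ($H{\left(q \right)} = - 2 \left(\left(q + q\right) + 89\right) = - 2 \left(2 q + 89\right) = - 2 \left(89 + 2 q\right) = -178 - 4 q$)
$G{\left(-3 \right)} H{\left(265 \right)} = 7 \left(-178 - 1060\right) = 7 \left(-1238\right) = -8666$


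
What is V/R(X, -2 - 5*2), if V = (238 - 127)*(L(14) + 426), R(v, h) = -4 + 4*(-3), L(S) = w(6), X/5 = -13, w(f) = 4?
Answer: -23865/8 ≈ -2983.1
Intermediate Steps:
X = -65 (X = 5*(-13) = -65)
L(S) = 4
R(v, h) = -16 (R(v, h) = -4 - 12 = -16)
V = 47730 (V = (238 - 127)*(4 + 426) = 111*430 = 47730)
V/R(X, -2 - 5*2) = 47730/(-16) = 47730*(-1/16) = -23865/8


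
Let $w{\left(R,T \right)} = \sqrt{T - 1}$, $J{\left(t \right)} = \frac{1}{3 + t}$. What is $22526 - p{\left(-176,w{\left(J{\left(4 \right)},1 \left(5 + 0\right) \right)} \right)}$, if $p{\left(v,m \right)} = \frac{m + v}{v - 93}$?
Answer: $\frac{6059320}{269} \approx 22525.0$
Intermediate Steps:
$w{\left(R,T \right)} = \sqrt{-1 + T}$
$p{\left(v,m \right)} = \frac{m + v}{-93 + v}$
$22526 - p{\left(-176,w{\left(J{\left(4 \right)},1 \left(5 + 0\right) \right)} \right)} = 22526 - \frac{\sqrt{-1 + 1 \left(5 + 0\right)} - 176}{-93 - 176} = 22526 - \frac{\sqrt{-1 + 1 \cdot 5} - 176}{-269} = 22526 - - \frac{\sqrt{-1 + 5} - 176}{269} = 22526 - - \frac{\sqrt{4} - 176}{269} = 22526 - - \frac{2 - 176}{269} = 22526 - \left(- \frac{1}{269}\right) \left(-174\right) = 22526 - \frac{174}{269} = \frac{6059320}{269}$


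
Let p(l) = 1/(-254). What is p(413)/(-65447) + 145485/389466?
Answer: 67179883761/179841745853 ≈ 0.37355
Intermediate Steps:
p(l) = -1/254
p(413)/(-65447) + 145485/389466 = -1/254/(-65447) + 145485/389466 = -1/254*(-1/65447) + 145485*(1/389466) = 1/16623538 + 16165/43274 = 67179883761/179841745853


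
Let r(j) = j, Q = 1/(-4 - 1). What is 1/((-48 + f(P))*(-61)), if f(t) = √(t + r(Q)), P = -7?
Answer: 20/58743 + I*√5/117486 ≈ 0.00034047 + 1.9033e-5*I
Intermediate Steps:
Q = -⅕ (Q = 1/(-5) = -⅕ ≈ -0.20000)
f(t) = √(-⅕ + t) (f(t) = √(t - ⅕) = √(-⅕ + t))
1/((-48 + f(P))*(-61)) = 1/((-48 + √(-5 + 25*(-7))/5)*(-61)) = 1/((-48 + √(-5 - 175)/5)*(-61)) = 1/((-48 + √(-180)/5)*(-61)) = 1/((-48 + (6*I*√5)/5)*(-61)) = 1/((-48 + 6*I*√5/5)*(-61)) = 1/(2928 - 366*I*√5/5)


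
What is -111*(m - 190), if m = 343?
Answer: -16983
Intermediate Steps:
-111*(m - 190) = -111*(343 - 190) = -111*153 = -16983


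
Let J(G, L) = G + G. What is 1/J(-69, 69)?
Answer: -1/138 ≈ -0.0072464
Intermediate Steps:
J(G, L) = 2*G
1/J(-69, 69) = 1/(2*(-69)) = 1/(-138) = -1/138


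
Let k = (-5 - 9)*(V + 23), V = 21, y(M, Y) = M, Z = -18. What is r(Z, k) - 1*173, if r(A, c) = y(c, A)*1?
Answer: -789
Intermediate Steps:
k = -616 (k = (-5 - 9)*(21 + 23) = -14*44 = -616)
r(A, c) = c (r(A, c) = c*1 = c)
r(Z, k) - 1*173 = -616 - 1*173 = -616 - 173 = -789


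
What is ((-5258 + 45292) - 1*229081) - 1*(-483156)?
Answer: 294109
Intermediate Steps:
((-5258 + 45292) - 1*229081) - 1*(-483156) = (40034 - 229081) + 483156 = -189047 + 483156 = 294109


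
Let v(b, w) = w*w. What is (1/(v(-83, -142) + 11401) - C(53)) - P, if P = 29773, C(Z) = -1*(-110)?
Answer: -943256894/31565 ≈ -29883.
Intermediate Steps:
v(b, w) = w**2
C(Z) = 110
(1/(v(-83, -142) + 11401) - C(53)) - P = (1/((-142)**2 + 11401) - 1*110) - 1*29773 = (1/(20164 + 11401) - 110) - 29773 = (1/31565 - 110) - 29773 = -3472149/31565 - 29773 = -943256894/31565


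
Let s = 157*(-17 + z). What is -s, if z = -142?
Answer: 24963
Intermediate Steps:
s = -24963 (s = 157*(-17 - 142) = 157*(-159) = -24963)
-s = -1*(-24963) = 24963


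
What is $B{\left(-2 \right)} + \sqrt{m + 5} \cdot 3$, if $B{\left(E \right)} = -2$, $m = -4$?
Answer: $1$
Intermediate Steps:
$B{\left(-2 \right)} + \sqrt{m + 5} \cdot 3 = -2 + \sqrt{-4 + 5} \cdot 3 = -2 + \sqrt{1} \cdot 3 = -2 + 1 \cdot 3 = -2 + 3 = 1$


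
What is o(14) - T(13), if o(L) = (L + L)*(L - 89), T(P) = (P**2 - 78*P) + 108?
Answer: -1363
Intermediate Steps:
T(P) = 108 + P**2 - 78*P
o(L) = 2*L*(-89 + L) (o(L) = (2*L)*(-89 + L) = 2*L*(-89 + L))
o(14) - T(13) = 2*14*(-89 + 14) - (108 + 13**2 - 78*13) = 2*14*(-75) - (108 + 169 - 1014) = -2100 - 1*(-737) = -2100 + 737 = -1363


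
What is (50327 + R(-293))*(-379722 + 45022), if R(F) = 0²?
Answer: -16844446900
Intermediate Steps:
R(F) = 0
(50327 + R(-293))*(-379722 + 45022) = (50327 + 0)*(-379722 + 45022) = 50327*(-334700) = -16844446900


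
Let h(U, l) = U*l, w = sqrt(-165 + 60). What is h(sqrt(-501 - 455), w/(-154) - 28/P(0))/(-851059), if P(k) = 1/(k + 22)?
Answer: -sqrt(25095)/65531543 + 112*I*sqrt(239)/77369 ≈ -2.4174e-6 + 0.022379*I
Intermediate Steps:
w = I*sqrt(105) (w = sqrt(-105) = I*sqrt(105) ≈ 10.247*I)
P(k) = 1/(22 + k)
h(sqrt(-501 - 455), w/(-154) - 28/P(0))/(-851059) = (sqrt(-501 - 455)*((I*sqrt(105))/(-154) - 28/(1/(22 + 0))))/(-851059) = (sqrt(-956)*((I*sqrt(105))*(-1/154) - 28/(1/22)))*(-1/851059) = ((2*I*sqrt(239))*(-I*sqrt(105)/154 - 28/1/22))*(-1/851059) = ((2*I*sqrt(239))*(-I*sqrt(105)/154 - 28*22))*(-1/851059) = ((2*I*sqrt(239))*(-I*sqrt(105)/154 - 616))*(-1/851059) = ((2*I*sqrt(239))*(-616 - I*sqrt(105)/154))*(-1/851059) = (2*I*sqrt(239)*(-616 - I*sqrt(105)/154))*(-1/851059) = -2*I*sqrt(239)*(-616 - I*sqrt(105)/154)/851059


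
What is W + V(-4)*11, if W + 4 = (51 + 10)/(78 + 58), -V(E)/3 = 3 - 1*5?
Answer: 8493/136 ≈ 62.449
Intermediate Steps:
V(E) = 6 (V(E) = -3*(3 - 1*5) = -3*(3 - 5) = -3*(-2) = 6)
W = -483/136 (W = -4 + (51 + 10)/(78 + 58) = -4 + 61/136 = -483/136 ≈ -3.5515)
W + V(-4)*11 = -483/136 + 6*11 = -483/136 + 66 = 8493/136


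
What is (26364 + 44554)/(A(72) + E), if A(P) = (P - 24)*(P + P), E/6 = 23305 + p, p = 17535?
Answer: 35459/125976 ≈ 0.28147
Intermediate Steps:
E = 245040 (E = 6*(23305 + 17535) = 6*40840 = 245040)
A(P) = 2*P*(-24 + P) (A(P) = (-24 + P)*(2*P) = 2*P*(-24 + P))
(26364 + 44554)/(A(72) + E) = (26364 + 44554)/(2*72*(-24 + 72) + 245040) = 70918/(2*72*48 + 245040) = 70918/(6912 + 245040) = 70918/251952 = 70918*(1/251952) = 35459/125976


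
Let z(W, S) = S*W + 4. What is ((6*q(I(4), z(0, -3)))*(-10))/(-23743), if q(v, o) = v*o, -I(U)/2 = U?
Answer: -1920/23743 ≈ -0.080866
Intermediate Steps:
I(U) = -2*U
z(W, S) = 4 + S*W
q(v, o) = o*v
((6*q(I(4), z(0, -3)))*(-10))/(-23743) = ((6*((4 - 3*0)*(-2*4)))*(-10))/(-23743) = ((6*((4 + 0)*(-8)))*(-10))*(-1/23743) = ((6*(4*(-8)))*(-10))*(-1/23743) = ((6*(-32))*(-10))*(-1/23743) = -192*(-10)*(-1/23743) = 1920*(-1/23743) = -1920/23743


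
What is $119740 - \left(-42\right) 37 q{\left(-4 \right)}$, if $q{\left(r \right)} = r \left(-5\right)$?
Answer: $150820$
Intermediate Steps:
$q{\left(r \right)} = - 5 r$
$119740 - \left(-42\right) 37 q{\left(-4 \right)} = 119740 - \left(-42\right) 37 \left(\left(-5\right) \left(-4\right)\right) = 119740 - \left(-1554\right) 20 = 119740 - -31080 = 119740 + 31080 = 150820$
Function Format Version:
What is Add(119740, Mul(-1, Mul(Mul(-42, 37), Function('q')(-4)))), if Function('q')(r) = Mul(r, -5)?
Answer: 150820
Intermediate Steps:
Function('q')(r) = Mul(-5, r)
Add(119740, Mul(-1, Mul(Mul(-42, 37), Function('q')(-4)))) = Add(119740, Mul(-1, Mul(Mul(-42, 37), Mul(-5, -4)))) = Add(119740, Mul(-1, Mul(-1554, 20))) = Add(119740, Mul(-1, -31080)) = Add(119740, 31080) = 150820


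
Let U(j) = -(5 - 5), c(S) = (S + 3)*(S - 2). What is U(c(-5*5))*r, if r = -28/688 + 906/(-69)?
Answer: 0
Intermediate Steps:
c(S) = (-2 + S)*(3 + S) (c(S) = (3 + S)*(-2 + S) = (-2 + S)*(3 + S))
U(j) = 0 (U(j) = -1*0 = 0)
r = -52105/3956 (r = -28*1/688 + 906*(-1/69) = -7/172 - 302/23 = -52105/3956 ≈ -13.171)
U(c(-5*5))*r = 0*(-52105/3956) = 0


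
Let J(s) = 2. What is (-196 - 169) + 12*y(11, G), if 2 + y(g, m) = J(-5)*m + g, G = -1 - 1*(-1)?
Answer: -257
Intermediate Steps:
G = 0 (G = -1 + 1 = 0)
y(g, m) = -2 + g + 2*m (y(g, m) = -2 + (2*m + g) = -2 + (g + 2*m) = -2 + g + 2*m)
(-196 - 169) + 12*y(11, G) = (-196 - 169) + 12*(-2 + 11 + 2*0) = -365 + 12*(-2 + 11 + 0) = -365 + 12*9 = -365 + 108 = -257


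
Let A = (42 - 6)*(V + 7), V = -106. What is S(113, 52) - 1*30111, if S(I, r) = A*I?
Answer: -432843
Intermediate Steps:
A = -3564 (A = (42 - 6)*(-106 + 7) = 36*(-99) = -3564)
S(I, r) = -3564*I
S(113, 52) - 1*30111 = -3564*113 - 1*30111 = -402732 - 30111 = -432843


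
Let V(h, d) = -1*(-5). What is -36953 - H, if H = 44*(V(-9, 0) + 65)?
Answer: -40033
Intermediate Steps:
V(h, d) = 5
H = 3080 (H = 44*(5 + 65) = 44*70 = 3080)
-36953 - H = -36953 - 1*3080 = -36953 - 3080 = -40033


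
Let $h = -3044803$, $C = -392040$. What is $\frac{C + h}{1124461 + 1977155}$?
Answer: $- \frac{3436843}{3101616} \approx -1.1081$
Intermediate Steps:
$\frac{C + h}{1124461 + 1977155} = \frac{-392040 - 3044803}{1124461 + 1977155} = - \frac{3436843}{3101616}$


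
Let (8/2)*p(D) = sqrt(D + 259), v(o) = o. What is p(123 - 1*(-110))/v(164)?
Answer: sqrt(123)/328 ≈ 0.033813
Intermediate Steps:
p(D) = sqrt(259 + D)/4 (p(D) = sqrt(D + 259)/4 = sqrt(259 + D)/4)
p(123 - 1*(-110))/v(164) = (sqrt(259 + (123 - 1*(-110)))/4)/164 = (sqrt(259 + (123 + 110))/4)*(1/164) = (sqrt(259 + 233)/4)*(1/164) = (sqrt(492)/4)*(1/164) = ((2*sqrt(123))/4)*(1/164) = (sqrt(123)/2)*(1/164) = sqrt(123)/328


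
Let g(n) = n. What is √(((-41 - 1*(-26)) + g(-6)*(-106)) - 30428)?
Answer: I*√29807 ≈ 172.65*I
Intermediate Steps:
√(((-41 - 1*(-26)) + g(-6)*(-106)) - 30428) = √(((-41 - 1*(-26)) - 6*(-106)) - 30428) = √(((-41 + 26) + 636) - 30428) = √((-15 + 636) - 30428) = √(621 - 30428) = √(-29807) = I*√29807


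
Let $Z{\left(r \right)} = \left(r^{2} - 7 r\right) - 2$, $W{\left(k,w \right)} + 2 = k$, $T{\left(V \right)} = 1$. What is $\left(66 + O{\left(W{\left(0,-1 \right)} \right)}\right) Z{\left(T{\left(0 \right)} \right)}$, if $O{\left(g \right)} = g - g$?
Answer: $-528$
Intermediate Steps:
$W{\left(k,w \right)} = -2 + k$
$O{\left(g \right)} = 0$
$Z{\left(r \right)} = -2 + r^{2} - 7 r$
$\left(66 + O{\left(W{\left(0,-1 \right)} \right)}\right) Z{\left(T{\left(0 \right)} \right)} = \left(66 + 0\right) \left(-2 + 1^{2} - 7\right) = 66 \left(-2 + 1 - 7\right) = 66 \left(-8\right) = -528$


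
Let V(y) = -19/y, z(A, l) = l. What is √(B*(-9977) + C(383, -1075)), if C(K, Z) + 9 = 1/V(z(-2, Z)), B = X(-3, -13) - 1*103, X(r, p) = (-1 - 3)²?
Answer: √313364815/19 ≈ 931.69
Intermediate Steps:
X(r, p) = 16 (X(r, p) = (-4)² = 16)
B = -87 (B = 16 - 1*103 = 16 - 103 = -87)
C(K, Z) = -9 - Z/19 (C(K, Z) = -9 + 1/(-19/Z) = -9 - Z/19)
√(B*(-9977) + C(383, -1075)) = √(-87*(-9977) + (-9 - 1/19*(-1075))) = √(867999 + (-9 + 1075/19)) = √(867999 + 904/19) = √(16492885/19) = √313364815/19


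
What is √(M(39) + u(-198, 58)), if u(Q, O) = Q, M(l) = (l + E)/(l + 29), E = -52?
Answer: I*√229109/34 ≈ 14.078*I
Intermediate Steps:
M(l) = (-52 + l)/(29 + l) (M(l) = (l - 52)/(l + 29) = (-52 + l)/(29 + l))
√(M(39) + u(-198, 58)) = √((-52 + 39)/(29 + 39) - 198) = √(-13/68 - 198) = √(-13477/68) = I*√229109/34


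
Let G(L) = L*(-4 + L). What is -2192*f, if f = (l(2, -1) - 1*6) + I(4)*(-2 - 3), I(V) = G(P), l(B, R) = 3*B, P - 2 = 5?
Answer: 230160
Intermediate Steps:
P = 7 (P = 2 + 5 = 7)
I(V) = 21 (I(V) = 7*(-4 + 7) = 7*3 = 21)
f = -105 (f = (3*2 - 1*6) + 21*(-2 - 3) = (6 - 6) + 21*(-5) = 0 - 105 = -105)
-2192*f = -2192*(-105) = 230160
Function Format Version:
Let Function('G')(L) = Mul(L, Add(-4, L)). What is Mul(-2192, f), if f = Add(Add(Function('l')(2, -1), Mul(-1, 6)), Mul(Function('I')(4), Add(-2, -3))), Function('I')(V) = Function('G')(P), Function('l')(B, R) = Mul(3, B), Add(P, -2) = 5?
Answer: 230160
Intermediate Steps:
P = 7 (P = Add(2, 5) = 7)
Function('I')(V) = 21 (Function('I')(V) = Mul(7, Add(-4, 7)) = Mul(7, 3) = 21)
f = -105 (f = Add(Add(Mul(3, 2), Mul(-1, 6)), Mul(21, Add(-2, -3))) = Add(Add(6, -6), Mul(21, -5)) = Add(0, -105) = -105)
Mul(-2192, f) = Mul(-2192, -105) = 230160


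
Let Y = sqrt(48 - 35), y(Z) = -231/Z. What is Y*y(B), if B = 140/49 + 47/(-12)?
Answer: 19404*sqrt(13)/89 ≈ 786.09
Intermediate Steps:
B = -89/84 (B = 140*(1/49) + 47*(-1/12) = 20/7 - 47/12 = -89/84 ≈ -1.0595)
Y = sqrt(13) ≈ 3.6056
Y*y(B) = sqrt(13)*(-231/(-89/84)) = sqrt(13)*(-231*(-84/89)) = sqrt(13)*(19404/89) = 19404*sqrt(13)/89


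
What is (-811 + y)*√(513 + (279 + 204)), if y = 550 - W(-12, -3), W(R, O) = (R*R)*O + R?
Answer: 366*√249 ≈ 5775.4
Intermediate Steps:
W(R, O) = R + O*R² (W(R, O) = R²*O + R = O*R² + R = R + O*R²)
y = 994 (y = 550 - (-12)*(1 - 3*(-12)) = 550 - (-12)*(1 + 36) = 550 - (-12)*37 = 550 - 1*(-444) = 550 + 444 = 994)
(-811 + y)*√(513 + (279 + 204)) = (-811 + 994)*√(513 + (279 + 204)) = 183*√(513 + 483) = 183*√996 = 183*(2*√249) = 366*√249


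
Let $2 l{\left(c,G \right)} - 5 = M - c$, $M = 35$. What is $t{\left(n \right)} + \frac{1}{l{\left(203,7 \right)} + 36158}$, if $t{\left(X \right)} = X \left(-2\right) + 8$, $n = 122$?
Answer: $- \frac{17028106}{72153} \approx -236.0$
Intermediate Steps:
$l{\left(c,G \right)} = 20 - \frac{c}{2}$ ($l{\left(c,G \right)} = \frac{5}{2} + \frac{35 - c}{2} = \frac{5}{2} - \left(- \frac{35}{2} + \frac{c}{2}\right) = 20 - \frac{c}{2}$)
$t{\left(X \right)} = 8 - 2 X$ ($t{\left(X \right)} = - 2 X + 8 = 8 - 2 X$)
$t{\left(n \right)} + \frac{1}{l{\left(203,7 \right)} + 36158} = \left(8 - 244\right) + \frac{1}{\left(20 - \frac{203}{2}\right) + 36158} = -236 + \frac{1}{- \frac{163}{2} + 36158} = -236 + \frac{1}{\frac{72153}{2}} = -236 + \frac{2}{72153} = - \frac{17028106}{72153}$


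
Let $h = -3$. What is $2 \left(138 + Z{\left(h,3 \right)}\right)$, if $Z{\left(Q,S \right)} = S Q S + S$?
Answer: $228$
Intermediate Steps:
$Z{\left(Q,S \right)} = S + Q S^{2}$ ($Z{\left(Q,S \right)} = Q S S + S = Q S^{2} + S = S + Q S^{2}$)
$2 \left(138 + Z{\left(h,3 \right)}\right) = 2 \left(138 + 3 \left(1 - 9\right)\right) = 2 \left(138 + 3 \left(-8\right)\right) = 2 \left(138 - 24\right) = 2 \cdot 114 = 228$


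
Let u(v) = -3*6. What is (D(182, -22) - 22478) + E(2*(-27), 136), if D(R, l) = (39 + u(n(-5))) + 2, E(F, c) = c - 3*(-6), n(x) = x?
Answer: -22301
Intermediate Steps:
u(v) = -18
E(F, c) = 18 + c (E(F, c) = c + 18 = 18 + c)
D(R, l) = 23 (D(R, l) = (39 - 18) + 2 = 21 + 2 = 23)
(D(182, -22) - 22478) + E(2*(-27), 136) = (23 - 22478) + (18 + 136) = -22455 + 154 = -22301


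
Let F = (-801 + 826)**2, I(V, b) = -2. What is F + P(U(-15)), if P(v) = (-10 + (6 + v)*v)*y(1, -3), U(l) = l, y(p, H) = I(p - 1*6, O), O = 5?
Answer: 375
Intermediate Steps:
y(p, H) = -2
P(v) = 20 - 2*v*(6 + v) (P(v) = (-10 + (6 + v)*v)*(-2) = (-10 + v*(6 + v))*(-2) = 20 - 2*v*(6 + v))
F = 625 (F = 25**2 = 625)
F + P(U(-15)) = 625 + (20 - 12*(-15) - 2*(-15)**2) = 625 + (20 + 180 - 2*225) = 625 + (20 + 180 - 450) = 625 - 250 = 375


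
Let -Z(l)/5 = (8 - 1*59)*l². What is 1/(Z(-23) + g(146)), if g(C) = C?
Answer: 1/135041 ≈ 7.4052e-6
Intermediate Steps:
Z(l) = 255*l² (Z(l) = -5*(8 - 1*59)*l² = -5*(8 - 59)*l² = -(-255)*l² = 255*l²)
1/(Z(-23) + g(146)) = 1/(255*(-23)² + 146) = 1/(255*529 + 146) = 1/(134895 + 146) = 1/135041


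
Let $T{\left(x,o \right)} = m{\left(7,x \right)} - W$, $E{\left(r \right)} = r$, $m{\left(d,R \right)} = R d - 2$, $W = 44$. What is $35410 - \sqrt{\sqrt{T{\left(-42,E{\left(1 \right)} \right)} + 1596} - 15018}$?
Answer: $35410 - \sqrt{-15018 + 2 \sqrt{314}} \approx 35410.0 - 122.4 i$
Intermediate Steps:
$m{\left(d,R \right)} = -2 + R d$
$T{\left(x,o \right)} = -46 + 7 x$ ($T{\left(x,o \right)} = \left(-2 + x 7\right) - 44 = \left(-2 + 7 x\right) - 44 = -46 + 7 x$)
$35410 - \sqrt{\sqrt{T{\left(-42,E{\left(1 \right)} \right)} + 1596} - 15018} = 35410 - \sqrt{\sqrt{\left(-46 + 7 \left(-42\right)\right) + 1596} - 15018} = 35410 - \sqrt{\sqrt{\left(-46 - 294\right) + 1596} - 15018} = 35410 - \sqrt{\sqrt{-340 + 1596} - 15018} = 35410 - \sqrt{\sqrt{1256} - 15018} = 35410 - \sqrt{2 \sqrt{314} - 15018} = 35410 - \sqrt{-15018 + 2 \sqrt{314}}$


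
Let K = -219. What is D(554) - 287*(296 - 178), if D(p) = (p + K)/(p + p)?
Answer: -37523193/1108 ≈ -33866.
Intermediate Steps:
D(p) = (-219 + p)/(2*p) (D(p) = (p - 219)/(p + p) = (-219 + p)/((2*p)) = (-219 + p)*(1/(2*p)) = (-219 + p)/(2*p))
D(554) - 287*(296 - 178) = (½)*(-219 + 554)/554 - 287*(296 - 178) = (½)*(1/554)*335 - 287*118 = 335/1108 - 1*33866 = 335/1108 - 33866 = -37523193/1108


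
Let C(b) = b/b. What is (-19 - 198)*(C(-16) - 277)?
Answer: 59892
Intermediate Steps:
C(b) = 1
(-19 - 198)*(C(-16) - 277) = (-19 - 198)*(1 - 277) = -217*(-276) = 59892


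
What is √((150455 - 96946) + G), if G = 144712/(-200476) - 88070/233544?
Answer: √458184249123368869147377/2926247934 ≈ 231.32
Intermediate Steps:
G = -6431567581/5852495868 (G = 144712*(-1/200476) - 88070*1/233544 = -36178/50119 - 44035/116772 = -6431567581/5852495868 ≈ -1.0989)
√((150455 - 96946) + G) = √((150455 - 96946) - 6431567581/5852495868) = √(53509 - 6431567581/5852495868) = √(313154769833231/5852495868) = √458184249123368869147377/2926247934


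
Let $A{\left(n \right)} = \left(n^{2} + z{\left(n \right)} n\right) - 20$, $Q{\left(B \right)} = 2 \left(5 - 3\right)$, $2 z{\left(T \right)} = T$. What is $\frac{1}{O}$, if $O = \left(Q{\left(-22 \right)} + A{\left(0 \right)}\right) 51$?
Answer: $- \frac{1}{816} \approx -0.0012255$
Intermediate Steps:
$z{\left(T \right)} = \frac{T}{2}$
$Q{\left(B \right)} = 4$ ($Q{\left(B \right)} = 2 \cdot 2 = 4$)
$A{\left(n \right)} = -20 + \frac{3 n^{2}}{2}$ ($A{\left(n \right)} = \left(n^{2} + \frac{n}{2} n\right) - 20 = \left(n^{2} + \frac{n^{2}}{2}\right) - 20 = \frac{3 n^{2}}{2} - 20 = -20 + \frac{3 n^{2}}{2}$)
$O = -816$ ($O = \left(4 - \left(20 - \frac{3 \cdot 0^{2}}{2}\right)\right) 51 = \left(4 + \left(-20 + \frac{3}{2} \cdot 0\right)\right) 51 = \left(4 + \left(-20 + 0\right)\right) 51 = \left(4 - 20\right) 51 = \left(-16\right) 51 = -816$)
$\frac{1}{O} = \frac{1}{-816} = - \frac{1}{816}$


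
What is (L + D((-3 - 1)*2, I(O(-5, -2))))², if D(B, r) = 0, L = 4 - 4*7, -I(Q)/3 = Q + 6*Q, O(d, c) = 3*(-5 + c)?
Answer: 576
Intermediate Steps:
O(d, c) = -15 + 3*c
I(Q) = -21*Q (I(Q) = -3*(Q + 6*Q) = -21*Q)
L = -24 (L = 4 - 28 = -24)
(L + D((-3 - 1)*2, I(O(-5, -2))))² = (-24 + 0)² = (-24)² = 576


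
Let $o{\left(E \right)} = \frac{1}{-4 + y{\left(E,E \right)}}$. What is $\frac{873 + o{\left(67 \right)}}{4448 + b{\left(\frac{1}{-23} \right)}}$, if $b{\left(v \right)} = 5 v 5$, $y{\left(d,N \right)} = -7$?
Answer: $\frac{220846}{1125069} \approx 0.1963$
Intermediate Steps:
$b{\left(v \right)} = 25 v$
$o{\left(E \right)} = - \frac{1}{11}$ ($o{\left(E \right)} = \frac{1}{-4 - 7} = \frac{1}{-11} = - \frac{1}{11}$)
$\frac{873 + o{\left(67 \right)}}{4448 + b{\left(\frac{1}{-23} \right)}} = \frac{873 - \frac{1}{11}}{4448 + \frac{25}{-23}} = \frac{9602}{11 \left(4448 + 25 \left(- \frac{1}{23}\right)\right)} = \frac{9602}{11 \left(4448 - \frac{25}{23}\right)} = \frac{9602}{11 \cdot \frac{102279}{23}} = \frac{9602}{11} \cdot \frac{23}{102279} = \frac{220846}{1125069}$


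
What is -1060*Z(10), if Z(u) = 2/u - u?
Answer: 10388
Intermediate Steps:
Z(u) = -u + 2/u
-1060*Z(10) = -1060*(-1*10 + 2/10) = -1060*(-10 + 2*(⅒)) = -1060*(-10 + ⅕) = -1060*(-49/5) = 10388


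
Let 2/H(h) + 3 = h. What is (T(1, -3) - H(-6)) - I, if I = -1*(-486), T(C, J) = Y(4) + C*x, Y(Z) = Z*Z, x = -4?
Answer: -4264/9 ≈ -473.78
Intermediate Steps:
H(h) = 2/(-3 + h)
Y(Z) = Z²
T(C, J) = 16 - 4*C (T(C, J) = 4² + C*(-4) = 16 - 4*C)
I = 486
(T(1, -3) - H(-6)) - I = ((16 - 4*1) - 2/(-3 - 6)) - 1*486 = ((16 - 4) - 2/(-9)) - 486 = (12 - 2*(-1)/9) - 486 = (12 - 1*(-2/9)) - 486 = (12 + 2/9) - 486 = 110/9 - 486 = -4264/9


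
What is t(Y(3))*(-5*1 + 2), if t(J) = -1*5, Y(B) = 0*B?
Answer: 15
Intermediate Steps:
Y(B) = 0
t(J) = -5
t(Y(3))*(-5*1 + 2) = -5*(-5*1 + 2) = -5*(-5 + 2) = -5*(-3) = 15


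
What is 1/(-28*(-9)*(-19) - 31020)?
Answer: -1/35808 ≈ -2.7927e-5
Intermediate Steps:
1/(-28*(-9)*(-19) - 31020) = 1/(252*(-19) - 31020) = 1/(-4788 - 31020) = 1/(-35808) = -1/35808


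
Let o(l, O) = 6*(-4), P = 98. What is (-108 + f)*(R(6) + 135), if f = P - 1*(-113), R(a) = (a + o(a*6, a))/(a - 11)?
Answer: 71379/5 ≈ 14276.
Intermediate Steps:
o(l, O) = -24
R(a) = (-24 + a)/(-11 + a) (R(a) = (a - 24)/(a - 11) = (-24 + a)/(-11 + a))
f = 211 (f = 98 - 1*(-113) = 98 + 113 = 211)
(-108 + f)*(R(6) + 135) = (-108 + 211)*((-24 + 6)/(-11 + 6) + 135) = 103*(-18/(-5) + 135) = 103*(-⅕*(-18) + 135) = 103*(18/5 + 135) = 103*(693/5) = 71379/5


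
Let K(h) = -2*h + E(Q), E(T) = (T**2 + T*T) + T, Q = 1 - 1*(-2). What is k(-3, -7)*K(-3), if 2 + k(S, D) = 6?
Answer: 108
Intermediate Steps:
Q = 3 (Q = 1 + 2 = 3)
E(T) = T + 2*T**2 (E(T) = (T**2 + T**2) + T = 2*T**2 + T = T + 2*T**2)
k(S, D) = 4 (k(S, D) = -2 + 6 = 4)
K(h) = 21 - 2*h (K(h) = -2*h + 3*(1 + 2*3) = -2*h + 3*(1 + 6) = -2*h + 3*7 = -2*h + 21 = 21 - 2*h)
k(-3, -7)*K(-3) = 4*(21 - 2*(-3)) = 4*(21 + 6) = 4*27 = 108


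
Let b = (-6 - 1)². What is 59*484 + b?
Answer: 28605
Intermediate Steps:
b = 49 (b = (-7)² = 49)
59*484 + b = 59*484 + 49 = 28556 + 49 = 28605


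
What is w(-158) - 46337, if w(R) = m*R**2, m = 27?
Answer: 627691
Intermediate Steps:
w(R) = 27*R**2
w(-158) - 46337 = 27*(-158)**2 - 46337 = 27*24964 - 46337 = 674028 - 46337 = 627691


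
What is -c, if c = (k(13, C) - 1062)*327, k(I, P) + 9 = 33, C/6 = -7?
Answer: 339426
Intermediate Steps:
C = -42 (C = 6*(-7) = -42)
k(I, P) = 24 (k(I, P) = -9 + 33 = 24)
c = -339426 (c = (24 - 1062)*327 = -1038*327 = -339426)
-c = -1*(-339426) = 339426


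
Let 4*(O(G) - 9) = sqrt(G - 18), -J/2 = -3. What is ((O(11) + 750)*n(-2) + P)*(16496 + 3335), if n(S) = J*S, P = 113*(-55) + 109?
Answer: -301708834 - 59493*I*sqrt(7) ≈ -3.0171e+8 - 1.574e+5*I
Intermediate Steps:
J = 6 (J = -2*(-3) = 6)
O(G) = 9 + sqrt(-18 + G)/4 (O(G) = 9 + sqrt(G - 18)/4 = 9 + sqrt(-18 + G)/4)
P = -6106 (P = -6215 + 109 = -6106)
n(S) = 6*S
((O(11) + 750)*n(-2) + P)*(16496 + 3335) = (((9 + sqrt(-18 + 11)/4) + 750)*(6*(-2)) - 6106)*(16496 + 3335) = (((9 + sqrt(-7)/4) + 750)*(-12) - 6106)*19831 = (((9 + (I*sqrt(7))/4) + 750)*(-12) - 6106)*19831 = (((9 + I*sqrt(7)/4) + 750)*(-12) - 6106)*19831 = ((759 + I*sqrt(7)/4)*(-12) - 6106)*19831 = ((-9108 - 3*I*sqrt(7)) - 6106)*19831 = (-15214 - 3*I*sqrt(7))*19831 = -301708834 - 59493*I*sqrt(7)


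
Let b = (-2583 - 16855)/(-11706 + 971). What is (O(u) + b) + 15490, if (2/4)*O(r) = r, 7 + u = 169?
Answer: 169782728/10735 ≈ 15816.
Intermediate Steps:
u = 162 (u = -7 + 169 = 162)
b = 19438/10735 (b = -19438/(-10735) = -19438*(-1/10735) = 19438/10735 ≈ 1.8107)
O(r) = 2*r
(O(u) + b) + 15490 = (2*162 + 19438/10735) + 15490 = (324 + 19438/10735) + 15490 = 3497578/10735 + 15490 = 169782728/10735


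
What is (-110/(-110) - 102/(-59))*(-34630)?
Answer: -5575430/59 ≈ -94499.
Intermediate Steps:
(-110/(-110) - 102/(-59))*(-34630) = (-110*(-1/110) - 102*(-1/59))*(-34630) = (1 + 102/59)*(-34630) = (161/59)*(-34630) = -5575430/59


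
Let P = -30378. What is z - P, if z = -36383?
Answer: -6005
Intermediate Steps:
z - P = -36383 - 1*(-30378) = -36383 + 30378 = -6005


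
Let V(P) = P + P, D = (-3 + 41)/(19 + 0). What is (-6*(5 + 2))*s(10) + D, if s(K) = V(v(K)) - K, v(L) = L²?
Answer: -7978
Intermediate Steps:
D = 2 (D = 38/19 = 38*(1/19) = 2)
V(P) = 2*P
s(K) = -K + 2*K² (s(K) = 2*K² - K = -K + 2*K²)
(-6*(5 + 2))*s(10) + D = (-6*(5 + 2))*(10*(-1 + 2*10)) + 2 = (-6*7)*(10*(-1 + 20)) + 2 = -420*19 + 2 = -42*190 + 2 = -7980 + 2 = -7978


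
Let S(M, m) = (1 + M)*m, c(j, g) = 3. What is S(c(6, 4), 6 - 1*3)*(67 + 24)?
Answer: 1092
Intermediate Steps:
S(M, m) = m*(1 + M)
S(c(6, 4), 6 - 1*3)*(67 + 24) = ((6 - 1*3)*(1 + 3))*(67 + 24) = ((6 - 3)*4)*91 = (3*4)*91 = 12*91 = 1092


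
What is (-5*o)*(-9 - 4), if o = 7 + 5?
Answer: 780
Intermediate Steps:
o = 12
(-5*o)*(-9 - 4) = (-5*12)*(-9 - 4) = -60*(-13) = 780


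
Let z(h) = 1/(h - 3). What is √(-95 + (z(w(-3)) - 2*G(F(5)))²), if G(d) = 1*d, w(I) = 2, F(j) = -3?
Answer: I*√70 ≈ 8.3666*I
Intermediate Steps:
G(d) = d
z(h) = 1/(-3 + h)
√(-95 + (z(w(-3)) - 2*G(F(5)))²) = √(-95 + (1/(-3 + 2) - 2*(-3))²) = √(-95 + (1/(-1) + 6)²) = √(-95 + (-1 + 6)²) = √(-95 + 5²) = √(-95 + 25) = √(-70) = I*√70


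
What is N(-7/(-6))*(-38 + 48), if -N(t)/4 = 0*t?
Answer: 0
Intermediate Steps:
N(t) = 0 (N(t) = -0*t = -4*0 = 0)
N(-7/(-6))*(-38 + 48) = 0*(-38 + 48) = 0*10 = 0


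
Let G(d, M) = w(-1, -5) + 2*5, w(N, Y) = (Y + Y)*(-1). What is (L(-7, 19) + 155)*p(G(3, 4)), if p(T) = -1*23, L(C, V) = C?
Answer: -3404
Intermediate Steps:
w(N, Y) = -2*Y (w(N, Y) = (2*Y)*(-1) = -2*Y)
G(d, M) = 20 (G(d, M) = -2*(-5) + 2*5 = 10 + 10 = 20)
p(T) = -23
(L(-7, 19) + 155)*p(G(3, 4)) = (-7 + 155)*(-23) = 148*(-23) = -3404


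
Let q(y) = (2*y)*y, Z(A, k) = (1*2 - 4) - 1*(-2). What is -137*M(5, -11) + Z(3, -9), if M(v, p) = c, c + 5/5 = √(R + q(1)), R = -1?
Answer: 0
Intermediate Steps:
Z(A, k) = 0 (Z(A, k) = (2 - 4) + 2 = -2 + 2 = 0)
q(y) = 2*y²
c = 0 (c = -1 + √(-1 + 2*1²) = -1 + √(-1 + 2*1) = -1 + √(-1 + 2) = -1 + √1 = -1 + 1 = 0)
M(v, p) = 0
-137*M(5, -11) + Z(3, -9) = -137*0 + 0 = 0 + 0 = 0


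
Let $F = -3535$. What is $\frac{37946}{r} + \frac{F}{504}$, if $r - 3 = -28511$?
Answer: $- \frac{4282163}{513144} \approx -8.345$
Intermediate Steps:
$r = -28508$ ($r = 3 - 28511 = -28508$)
$\frac{37946}{r} + \frac{F}{504} = \frac{37946}{-28508} - \frac{3535}{504} = 37946 \left(- \frac{1}{28508}\right) - \frac{505}{72} = - \frac{18973}{14254} - \frac{505}{72} = - \frac{4282163}{513144}$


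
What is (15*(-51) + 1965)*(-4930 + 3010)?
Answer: -2304000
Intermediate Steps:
(15*(-51) + 1965)*(-4930 + 3010) = (-765 + 1965)*(-1920) = 1200*(-1920) = -2304000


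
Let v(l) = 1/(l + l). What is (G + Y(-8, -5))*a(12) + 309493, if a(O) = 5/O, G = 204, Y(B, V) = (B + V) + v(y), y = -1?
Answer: 2476579/8 ≈ 3.0957e+5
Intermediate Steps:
v(l) = 1/(2*l)
Y(B, V) = -1/2 + B + V (Y(B, V) = (B + V) + (1/2)/(-1) = (B + V) + (1/2)*(-1) = (B + V) - 1/2 = -1/2 + B + V)
(G + Y(-8, -5))*a(12) + 309493 = (204 + (-1/2 - 8 - 5))*(5/12) + 309493 = (204 - 27/2)*(5*(1/12)) + 309493 = (381/2)*(5/12) + 309493 = 635/8 + 309493 = 2476579/8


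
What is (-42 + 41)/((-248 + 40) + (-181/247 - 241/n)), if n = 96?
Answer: 23712/5008999 ≈ 0.0047339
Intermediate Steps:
(-42 + 41)/((-248 + 40) + (-181/247 - 241/n)) = (-42 + 41)/((-248 + 40) + (-181/247 - 241/96)) = -1/(-208 + (-181*1/247 - 241*1/96)) = -1/(-208 + (-181/247 - 241/96)) = -1/(-208 - 76903/23712) = -1/(-5008999/23712) = -1*(-23712/5008999) = 23712/5008999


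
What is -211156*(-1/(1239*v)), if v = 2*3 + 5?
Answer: 19196/1239 ≈ 15.493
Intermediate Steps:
v = 11 (v = 6 + 5 = 11)
-211156*(-1/(1239*v)) = -211156/((11*(-59))*21) = -211156/((-649*21)) = -211156/(-13629) = -211156*(-1/13629) = 19196/1239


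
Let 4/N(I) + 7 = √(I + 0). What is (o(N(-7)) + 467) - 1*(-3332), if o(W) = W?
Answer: 7597/2 - I*√7/14 ≈ 3798.5 - 0.18898*I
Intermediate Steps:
N(I) = 4/(-7 + √I) (N(I) = 4/(-7 + √(I + 0)) = 4/(-7 + √I))
(o(N(-7)) + 467) - 1*(-3332) = (4/(-7 + √(-7)) + 467) - 1*(-3332) = (4/(-7 + I*√7) + 467) + 3332 = (467 + 4/(-7 + I*√7)) + 3332 = 3799 + 4/(-7 + I*√7)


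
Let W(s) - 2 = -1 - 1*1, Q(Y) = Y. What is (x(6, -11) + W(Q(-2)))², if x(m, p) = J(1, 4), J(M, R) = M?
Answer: 1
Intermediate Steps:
x(m, p) = 1
W(s) = 0 (W(s) = 2 + (-1 - 1*1) = 2 + (-1 - 1) = 2 - 2 = 0)
(x(6, -11) + W(Q(-2)))² = (1 + 0)² = 1² = 1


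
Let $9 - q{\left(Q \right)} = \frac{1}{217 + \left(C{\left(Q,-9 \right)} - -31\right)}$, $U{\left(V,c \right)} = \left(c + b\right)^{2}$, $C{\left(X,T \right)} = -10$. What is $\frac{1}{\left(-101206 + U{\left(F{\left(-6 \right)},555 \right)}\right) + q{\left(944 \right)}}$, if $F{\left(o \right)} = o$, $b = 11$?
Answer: $\frac{238}{52159841} \approx 4.5629 \cdot 10^{-6}$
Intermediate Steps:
$U{\left(V,c \right)} = \left(11 + c\right)^{2}$ ($U{\left(V,c \right)} = \left(c + 11\right)^{2} = \left(11 + c\right)^{2}$)
$q{\left(Q \right)} = \frac{2141}{238}$ ($q{\left(Q \right)} = 9 - \frac{1}{217 - -21} = 9 - \frac{1}{217 + \left(-10 + 31\right)} = 9 - \frac{1}{217 + 21} = 9 - \frac{1}{238} = \frac{2141}{238}$)
$\frac{1}{\left(-101206 + U{\left(F{\left(-6 \right)},555 \right)}\right) + q{\left(944 \right)}} = \frac{1}{\left(-101206 + \left(11 + 555\right)^{2}\right) + \frac{2141}{238}} = \frac{1}{\left(-101206 + 566^{2}\right) + \frac{2141}{238}} = \frac{1}{\left(-101206 + 320356\right) + \frac{2141}{238}} = \frac{1}{219150 + \frac{2141}{238}} = \frac{1}{\frac{52159841}{238}} = \frac{238}{52159841}$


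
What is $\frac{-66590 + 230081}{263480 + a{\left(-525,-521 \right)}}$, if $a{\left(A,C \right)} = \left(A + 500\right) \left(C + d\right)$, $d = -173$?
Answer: $\frac{54497}{93610} \approx 0.58217$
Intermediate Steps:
$a{\left(A,C \right)} = \left(-173 + C\right) \left(500 + A\right)$ ($a{\left(A,C \right)} = \left(A + 500\right) \left(C - 173\right) = \left(500 + A\right) \left(-173 + C\right) = \left(-173 + C\right) \left(500 + A\right)$)
$\frac{-66590 + 230081}{263480 + a{\left(-525,-521 \right)}} = \frac{-66590 + 230081}{263480 - -17350} = \frac{163491}{263480 + \left(-86500 + 90825 - 260500 + 273525\right)} = \frac{163491}{263480 + 17350} = \frac{163491}{280830} = 163491 \cdot \frac{1}{280830} = \frac{54497}{93610}$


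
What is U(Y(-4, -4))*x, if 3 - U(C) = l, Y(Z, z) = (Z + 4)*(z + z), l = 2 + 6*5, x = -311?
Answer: 9019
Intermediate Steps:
l = 32 (l = 2 + 30 = 32)
Y(Z, z) = 2*z*(4 + Z) (Y(Z, z) = (4 + Z)*(2*z) = 2*z*(4 + Z))
U(C) = -29 (U(C) = 3 - 1*32 = 3 - 32 = -29)
U(Y(-4, -4))*x = -29*(-311) = 9019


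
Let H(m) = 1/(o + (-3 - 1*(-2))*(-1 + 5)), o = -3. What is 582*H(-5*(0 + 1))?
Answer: -582/7 ≈ -83.143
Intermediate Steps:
H(m) = -⅐ (H(m) = 1/(-3 + (-3 - 1*(-2))*(-1 + 5)) = 1/(-3 + (-3 + 2)*4) = 1/(-3 - 1*4) = 1/(-3 - 4) = 1/(-7) = -⅐)
582*H(-5*(0 + 1)) = 582*(-⅐) = -582/7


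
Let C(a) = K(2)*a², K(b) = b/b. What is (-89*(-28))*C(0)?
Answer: 0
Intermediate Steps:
K(b) = 1
C(a) = a² (C(a) = 1*a² = a²)
(-89*(-28))*C(0) = -89*(-28)*0² = 2492*0 = 0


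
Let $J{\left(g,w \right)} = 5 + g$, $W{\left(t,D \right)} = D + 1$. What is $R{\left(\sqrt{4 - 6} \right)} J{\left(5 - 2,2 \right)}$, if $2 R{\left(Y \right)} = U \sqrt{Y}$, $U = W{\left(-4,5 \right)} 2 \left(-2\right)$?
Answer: $- 96 \sqrt[4]{2} \sqrt{i} \approx -80.726 - 80.726 i$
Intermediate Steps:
$W{\left(t,D \right)} = 1 + D$
$U = -24$ ($U = \left(1 + 5\right) 2 \left(-2\right) = 6 \cdot 2 \left(-2\right) = 12 \left(-2\right) = -24$)
$R{\left(Y \right)} = - 12 \sqrt{Y}$ ($R{\left(Y \right)} = \frac{\left(-24\right) \sqrt{Y}}{2} = - 12 \sqrt{Y}$)
$R{\left(\sqrt{4 - 6} \right)} J{\left(5 - 2,2 \right)} = - 12 \sqrt{\sqrt{4 - 6}} \left(5 + \left(5 - 2\right)\right) = - 12 \sqrt{\sqrt{-2}} \left(5 + 3\right) = - 12 \sqrt{i \sqrt{2}} \cdot 8 = - 12 \sqrt[4]{2} \sqrt{i} 8 = - 96 \sqrt[4]{2} \sqrt{i}$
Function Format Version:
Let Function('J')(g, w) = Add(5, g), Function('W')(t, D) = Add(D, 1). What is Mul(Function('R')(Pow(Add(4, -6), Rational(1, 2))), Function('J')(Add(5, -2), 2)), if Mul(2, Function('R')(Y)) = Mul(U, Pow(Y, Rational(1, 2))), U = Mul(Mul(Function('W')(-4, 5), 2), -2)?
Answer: Mul(-96, Pow(2, Rational(1, 4)), Pow(I, Rational(1, 2))) ≈ Add(-80.726, Mul(-80.726, I))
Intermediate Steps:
Function('W')(t, D) = Add(1, D)
U = -24 (U = Mul(Mul(Add(1, 5), 2), -2) = Mul(Mul(6, 2), -2) = Mul(12, -2) = -24)
Function('R')(Y) = Mul(-12, Pow(Y, Rational(1, 2))) (Function('R')(Y) = Mul(Rational(1, 2), Mul(-24, Pow(Y, Rational(1, 2)))) = Mul(-12, Pow(Y, Rational(1, 2))))
Mul(Function('R')(Pow(Add(4, -6), Rational(1, 2))), Function('J')(Add(5, -2), 2)) = Mul(Mul(-12, Pow(Pow(Add(4, -6), Rational(1, 2)), Rational(1, 2))), Add(5, Add(5, -2))) = Mul(Mul(-12, Pow(Pow(-2, Rational(1, 2)), Rational(1, 2))), Add(5, 3)) = Mul(Mul(-12, Pow(Mul(I, Pow(2, Rational(1, 2))), Rational(1, 2))), 8) = Mul(Mul(-12, Mul(Pow(2, Rational(1, 4)), Pow(I, Rational(1, 2)))), 8) = Mul(Mul(-12, Pow(2, Rational(1, 4)), Pow(I, Rational(1, 2))), 8) = Mul(-96, Pow(2, Rational(1, 4)), Pow(I, Rational(1, 2)))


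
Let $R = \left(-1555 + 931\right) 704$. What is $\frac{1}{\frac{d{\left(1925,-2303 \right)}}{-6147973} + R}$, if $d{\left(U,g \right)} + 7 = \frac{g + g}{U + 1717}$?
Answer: $- \frac{11195458833}{4918120283486518} \approx -2.2764 \cdot 10^{-6}$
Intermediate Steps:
$d{\left(U,g \right)} = -7 + \frac{2 g}{1717 + U}$ ($d{\left(U,g \right)} = -7 + \frac{g + g}{U + 1717} = -7 + \frac{2 g}{1717 + U}$)
$R = -439296$ ($R = \left(-624\right) 704 = -439296$)
$\frac{1}{\frac{d{\left(1925,-2303 \right)}}{-6147973} + R} = \frac{1}{\frac{\frac{1}{1717 + 1925} \left(-12019 - 13475 + 2 \left(-2303\right)\right)}{-6147973} - 439296} = \frac{1}{\frac{-12019 - 13475 - 4606}{3642} \left(- \frac{1}{6147973}\right) - 439296} = \frac{1}{\frac{1}{3642} \left(-30100\right) \left(- \frac{1}{6147973}\right) - 439296} = \frac{1}{\left(- \frac{15050}{1821}\right) \left(- \frac{1}{6147973}\right) - 439296} = \frac{1}{\frac{15050}{11195458833} - 439296} = \frac{1}{- \frac{4918120283486518}{11195458833}} = - \frac{11195458833}{4918120283486518}$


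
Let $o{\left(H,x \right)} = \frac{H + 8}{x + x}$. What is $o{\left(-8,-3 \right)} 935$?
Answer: $0$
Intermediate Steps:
$o{\left(H,x \right)} = \frac{8 + H}{2 x}$
$o{\left(-8,-3 \right)} 935 = \frac{8 - 8}{2 \left(-3\right)} 935 = \frac{1}{2} \left(- \frac{1}{3}\right) 0 \cdot 935 = 0 \cdot 935 = 0$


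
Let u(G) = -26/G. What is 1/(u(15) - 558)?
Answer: -15/8396 ≈ -0.0017866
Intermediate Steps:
1/(u(15) - 558) = 1/(-26/15 - 558) = 1/(-8396/15) = -15/8396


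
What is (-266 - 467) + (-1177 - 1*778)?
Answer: -2688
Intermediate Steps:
(-266 - 467) + (-1177 - 1*778) = -733 + (-1177 - 778) = -733 - 1955 = -2688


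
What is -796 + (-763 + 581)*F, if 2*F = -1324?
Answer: 119688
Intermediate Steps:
F = -662 (F = (½)*(-1324) = -662)
-796 + (-763 + 581)*F = -796 + (-763 + 581)*(-662) = -796 - 182*(-662) = -796 + 120484 = 119688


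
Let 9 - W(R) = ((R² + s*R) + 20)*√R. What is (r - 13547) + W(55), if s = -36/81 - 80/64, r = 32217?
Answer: 18679 - 106265*√55/36 ≈ -3212.2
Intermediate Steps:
s = -61/36 (s = -36*1/81 - 80*1/64 = -4/9 - 5/4 = -61/36 ≈ -1.6944)
W(R) = 9 - √R*(20 + R² - 61*R/36) (W(R) = 9 - ((R² - 61*R/36) + 20)*√R = 9 - (20 + R² - 61*R/36)*√R = 9 - √R*(20 + R² - 61*R/36))
(r - 13547) + W(55) = (32217 - 13547) + (9 - 55^(5/2) - 20*√55 + 61*55^(3/2)/36) = 18670 + (9 - 3025*√55 - 20*√55 + 61*(55*√55)/36) = 18670 + (9 - 3025*√55 - 20*√55 + 3355*√55/36) = 18670 + (9 - 106265*√55/36) = 18679 - 106265*√55/36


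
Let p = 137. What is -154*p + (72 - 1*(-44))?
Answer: -20982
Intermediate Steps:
-154*p + (72 - 1*(-44)) = -154*137 + (72 - 1*(-44)) = -21098 + (72 + 44) = -21098 + 116 = -20982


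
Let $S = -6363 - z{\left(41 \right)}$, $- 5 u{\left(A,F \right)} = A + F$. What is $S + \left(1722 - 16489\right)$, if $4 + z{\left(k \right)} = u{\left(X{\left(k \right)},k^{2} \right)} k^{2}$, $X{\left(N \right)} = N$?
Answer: $\frac{2789052}{5} \approx 5.5781 \cdot 10^{5}$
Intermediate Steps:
$u{\left(A,F \right)} = - \frac{A}{5} - \frac{F}{5}$ ($u{\left(A,F \right)} = - \frac{A + F}{5} = - \frac{A}{5} - \frac{F}{5}$)
$z{\left(k \right)} = -4 + k^{2} \left(- \frac{k}{5} - \frac{k^{2}}{5}\right)$ ($z{\left(k \right)} = -4 + \left(- \frac{k}{5} - \frac{k^{2}}{5}\right) k^{2} = -4 + k^{2} \left(- \frac{k}{5} - \frac{k^{2}}{5}\right)$)
$S = \frac{2862887}{5}$ ($S = -6363 - \left(-4 - \frac{41^{3} \left(1 + 41\right)}{5}\right) = -6363 - \left(-4 - \frac{68921}{5} \cdot 42\right) = -6363 - \left(-4 - \frac{2894682}{5}\right) = -6363 - - \frac{2894702}{5} = -6363 + \frac{2894702}{5} = \frac{2862887}{5} \approx 5.7258 \cdot 10^{5}$)
$S + \left(1722 - 16489\right) = \frac{2862887}{5} + \left(1722 - 16489\right) = \frac{2862887}{5} - 14767 = \frac{2789052}{5}$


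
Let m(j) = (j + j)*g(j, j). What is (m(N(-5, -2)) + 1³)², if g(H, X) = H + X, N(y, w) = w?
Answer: 289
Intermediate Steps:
m(j) = 4*j² (m(j) = (j + j)*(j + j) = (2*j)*(2*j) = 4*j²)
(m(N(-5, -2)) + 1³)² = (4*(-2)² + 1³)² = (4*4 + 1)² = (16 + 1)² = 17² = 289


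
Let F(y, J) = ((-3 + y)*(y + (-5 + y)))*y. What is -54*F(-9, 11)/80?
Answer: 16767/10 ≈ 1676.7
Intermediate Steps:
F(y, J) = y*(-5 + 2*y)*(-3 + y) (F(y, J) = ((-3 + y)*(-5 + 2*y))*y = ((-5 + 2*y)*(-3 + y))*y = y*(-5 + 2*y)*(-3 + y))
-54*F(-9, 11)/80 = -54*(-9*(15 - 11*(-9) + 2*(-9)**2))/80 = -54*(-9*(15 + 99 + 2*81))/80 = -54*(-9*(15 + 99 + 162))/80 = -54*(-9*276)/80 = -(-134136)/80 = -54*(-621/20) = 16767/10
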